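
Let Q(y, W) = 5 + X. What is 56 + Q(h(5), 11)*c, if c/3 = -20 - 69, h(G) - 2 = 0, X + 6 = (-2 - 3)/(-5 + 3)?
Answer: -689/2 ≈ -344.50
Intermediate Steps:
X = -7/2 (X = -6 + (-2 - 3)/(-5 + 3) = -6 - 5/(-2) = -6 - 5*(-1/2) = -6 + 5/2 = -7/2 ≈ -3.5000)
h(G) = 2 (h(G) = 2 + 0 = 2)
Q(y, W) = 3/2 (Q(y, W) = 5 - 7/2 = 3/2)
c = -267 (c = 3*(-20 - 69) = 3*(-89) = -267)
56 + Q(h(5), 11)*c = 56 + (3/2)*(-267) = 56 - 801/2 = -689/2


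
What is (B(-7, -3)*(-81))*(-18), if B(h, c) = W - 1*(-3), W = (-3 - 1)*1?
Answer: -1458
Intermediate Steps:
W = -4 (W = -4*1 = -4)
B(h, c) = -1 (B(h, c) = -4 - 1*(-3) = -4 + 3 = -1)
(B(-7, -3)*(-81))*(-18) = -1*(-81)*(-18) = 81*(-18) = -1458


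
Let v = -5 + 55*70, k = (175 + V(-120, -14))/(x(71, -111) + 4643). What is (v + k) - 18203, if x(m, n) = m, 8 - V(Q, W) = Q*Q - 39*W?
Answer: -67698375/4714 ≈ -14361.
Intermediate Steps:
V(Q, W) = 8 - Q² + 39*W (V(Q, W) = 8 - (Q*Q - 39*W) = 8 - (Q² - 39*W) = 8 + (-Q² + 39*W) = 8 - Q² + 39*W)
k = -14763/4714 (k = (175 + (8 - 1*(-120)² + 39*(-14)))/(71 + 4643) = (175 + (8 - 1*14400 - 546))/4714 = (175 + (8 - 14400 - 546))*(1/4714) = (175 - 14938)*(1/4714) = -14763*1/4714 = -14763/4714 ≈ -3.1317)
v = 3845 (v = -5 + 3850 = 3845)
(v + k) - 18203 = (3845 - 14763/4714) - 18203 = 18110567/4714 - 18203 = -67698375/4714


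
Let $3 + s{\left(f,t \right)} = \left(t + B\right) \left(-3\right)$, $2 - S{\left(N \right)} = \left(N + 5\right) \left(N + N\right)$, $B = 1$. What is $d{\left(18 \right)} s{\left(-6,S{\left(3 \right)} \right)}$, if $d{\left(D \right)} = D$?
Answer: $2376$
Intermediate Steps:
$S{\left(N \right)} = 2 - 2 N \left(5 + N\right)$ ($S{\left(N \right)} = 2 - \left(N + 5\right) \left(N + N\right) = 2 - \left(5 + N\right) 2 N = 2 - 2 N \left(5 + N\right)$)
$s{\left(f,t \right)} = -6 - 3 t$ ($s{\left(f,t \right)} = -3 + \left(t + 1\right) \left(-3\right) = -3 + \left(1 + t\right) \left(-3\right) = -3 - \left(3 + 3 t\right) = -6 - 3 t$)
$d{\left(18 \right)} s{\left(-6,S{\left(3 \right)} \right)} = 18 \left(-6 - 3 \left(2 - 30 - 2 \cdot 3^{2}\right)\right) = 18 \left(-6 - 3 \left(2 - 30 - 18\right)\right) = 18 \left(-6 - -138\right) = 18 \left(-6 + 138\right) = 18 \cdot 132 = 2376$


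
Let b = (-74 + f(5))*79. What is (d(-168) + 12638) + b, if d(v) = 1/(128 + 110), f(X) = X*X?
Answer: 2086547/238 ≈ 8767.0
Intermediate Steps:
f(X) = X²
d(v) = 1/238
b = -3871 (b = (-74 + 5²)*79 = (-74 + 25)*79 = -49*79 = -3871)
(d(-168) + 12638) + b = (1/238 + 12638) - 3871 = 3007845/238 - 3871 = 2086547/238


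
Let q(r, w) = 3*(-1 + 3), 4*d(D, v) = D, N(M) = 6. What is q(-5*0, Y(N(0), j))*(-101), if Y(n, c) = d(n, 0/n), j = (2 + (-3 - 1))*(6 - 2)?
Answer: -606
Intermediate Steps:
d(D, v) = D/4
j = -8 (j = (2 - 4)*4 = -2*4 = -8)
Y(n, c) = n/4
q(r, w) = 6 (q(r, w) = 3*2 = 6)
q(-5*0, Y(N(0), j))*(-101) = 6*(-101) = -606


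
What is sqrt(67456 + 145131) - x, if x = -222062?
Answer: 222062 + sqrt(212587) ≈ 2.2252e+5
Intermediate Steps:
sqrt(67456 + 145131) - x = sqrt(67456 + 145131) - 1*(-222062) = sqrt(212587) + 222062 = 222062 + sqrt(212587)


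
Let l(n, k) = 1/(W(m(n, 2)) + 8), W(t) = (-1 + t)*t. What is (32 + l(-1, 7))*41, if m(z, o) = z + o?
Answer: 10537/8 ≈ 1317.1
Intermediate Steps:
m(z, o) = o + z
W(t) = t*(-1 + t)
l(n, k) = 1/(8 + (1 + n)*(2 + n)) (l(n, k) = 1/((2 + n)*(-1 + (2 + n)) + 8) = 1/((2 + n)*(1 + n) + 8) = 1/((1 + n)*(2 + n) + 8) = 1/(8 + (1 + n)*(2 + n)))
(32 + l(-1, 7))*41 = (32 + 1/(8 + (1 - 1)*(2 - 1)))*41 = (32 + 1/(8 + 0*1))*41 = (32 + 1/(8 + 0))*41 = (32 + 1/8)*41 = (32 + ⅛)*41 = (257/8)*41 = 10537/8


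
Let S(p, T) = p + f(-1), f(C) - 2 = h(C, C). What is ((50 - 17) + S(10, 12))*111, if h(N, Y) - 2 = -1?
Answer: 5106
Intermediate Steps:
h(N, Y) = 1 (h(N, Y) = 2 - 1 = 1)
f(C) = 3 (f(C) = 2 + 1 = 3)
S(p, T) = 3 + p (S(p, T) = p + 3 = 3 + p)
((50 - 17) + S(10, 12))*111 = ((50 - 17) + (3 + 10))*111 = (33 + 13)*111 = 46*111 = 5106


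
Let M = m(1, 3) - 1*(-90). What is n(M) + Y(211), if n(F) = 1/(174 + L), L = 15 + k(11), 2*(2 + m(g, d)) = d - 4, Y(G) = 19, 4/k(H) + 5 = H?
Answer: 10814/569 ≈ 19.005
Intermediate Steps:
k(H) = 4/(-5 + H)
m(g, d) = -4 + d/2 (m(g, d) = -2 + (d - 4)/2 = -2 + (-4 + d)/2 = -2 + (-2 + d/2) = -4 + d/2)
L = 47/3 (L = 15 + 4/(-5 + 11) = 15 + 4/6 = 15 + 4*(⅙) = 15 + ⅔ = 47/3 ≈ 15.667)
M = 175/2 (M = (-4 + (½)*3) - 1*(-90) = (-4 + 3/2) + 90 = -5/2 + 90 = 175/2 ≈ 87.500)
n(F) = 3/569 (n(F) = 1/(174 + 47/3) = 1/(569/3) = 3/569)
n(M) + Y(211) = 3/569 + 19 = 10814/569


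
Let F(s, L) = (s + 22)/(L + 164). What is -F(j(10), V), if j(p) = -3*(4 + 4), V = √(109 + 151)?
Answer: 82/6659 - √65/6659 ≈ 0.011103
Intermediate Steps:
V = 2*√65 (V = √260 = 2*√65 ≈ 16.125)
j(p) = -24 (j(p) = -3*8 = -24)
F(s, L) = (22 + s)/(164 + L)
-F(j(10), V) = -(22 - 24)/(164 + 2*√65) = -(-2)/(164 + 2*√65) = 2/(164 + 2*√65)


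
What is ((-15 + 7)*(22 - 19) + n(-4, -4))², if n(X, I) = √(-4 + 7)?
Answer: (-24 + √3)² ≈ 495.86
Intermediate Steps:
n(X, I) = √3
((-15 + 7)*(22 - 19) + n(-4, -4))² = ((-15 + 7)*(22 - 19) + √3)² = (-8*3 + √3)² = (-24 + √3)²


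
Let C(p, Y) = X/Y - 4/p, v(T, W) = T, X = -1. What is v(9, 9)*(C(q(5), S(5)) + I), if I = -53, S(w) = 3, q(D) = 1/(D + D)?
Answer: -840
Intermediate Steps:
q(D) = 1/(2*D)
C(p, Y) = -1/Y - 4/p
v(9, 9)*(C(q(5), S(5)) + I) = 9*((-1/3 - 4/((1/2)/5)) - 53) = 9*((-1*1/3 - 4/((1/2)*(1/5))) - 53) = 9*((-1/3 - 4/1/10) - 53) = 9*((-1/3 - 4*10) - 53) = 9*((-1/3 - 40) - 53) = 9*(-121/3 - 53) = 9*(-280/3) = -840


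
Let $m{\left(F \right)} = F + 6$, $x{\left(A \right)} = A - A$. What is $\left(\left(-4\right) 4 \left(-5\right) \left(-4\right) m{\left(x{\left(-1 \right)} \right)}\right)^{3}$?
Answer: $-7077888000$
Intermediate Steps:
$x{\left(A \right)} = 0$
$m{\left(F \right)} = 6 + F$
$\left(\left(-4\right) 4 \left(-5\right) \left(-4\right) m{\left(x{\left(-1 \right)} \right)}\right)^{3} = \left(\left(-4\right) 4 \left(-5\right) \left(-4\right) \left(6 + 0\right)\right)^{3} = \left(- 16 \cdot 20 \cdot 6\right)^{3} = \left(\left(-16\right) 120\right)^{3} = \left(-1920\right)^{3} = -7077888000$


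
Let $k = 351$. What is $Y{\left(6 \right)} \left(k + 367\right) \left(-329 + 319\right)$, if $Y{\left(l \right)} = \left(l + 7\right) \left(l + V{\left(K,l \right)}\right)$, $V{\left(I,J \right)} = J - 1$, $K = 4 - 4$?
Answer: $-1026740$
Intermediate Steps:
$K = 0$ ($K = 4 - 4 = 0$)
$V{\left(I,J \right)} = -1 + J$
$Y{\left(l \right)} = \left(-1 + 2 l\right) \left(7 + l\right)$ ($Y{\left(l \right)} = \left(l + 7\right) \left(l + \left(-1 + l\right)\right) = \left(7 + l\right) \left(-1 + 2 l\right) = \left(-1 + 2 l\right) \left(7 + l\right)$)
$Y{\left(6 \right)} \left(k + 367\right) \left(-329 + 319\right) = \left(-7 + 2 \cdot 6^{2} + 13 \cdot 6\right) \left(351 + 367\right) \left(-329 + 319\right) = \left(-7 + 2 \cdot 36 + 78\right) 718 \left(-10\right) = \left(-7 + 72 + 78\right) \left(-7180\right) = 143 \left(-7180\right) = -1026740$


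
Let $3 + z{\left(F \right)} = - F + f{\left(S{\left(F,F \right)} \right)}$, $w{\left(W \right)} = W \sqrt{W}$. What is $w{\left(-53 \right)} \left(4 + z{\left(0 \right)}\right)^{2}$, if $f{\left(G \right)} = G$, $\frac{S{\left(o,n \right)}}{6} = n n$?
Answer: $- 53 i \sqrt{53} \approx - 385.85 i$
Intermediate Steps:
$S{\left(o,n \right)} = 6 n^{2}$ ($S{\left(o,n \right)} = 6 n n = 6 n^{2}$)
$w{\left(W \right)} = W^{\frac{3}{2}}$
$z{\left(F \right)} = -3 - F + 6 F^{2}$ ($z{\left(F \right)} = -3 + \left(- F + 6 F^{2}\right) = -3 - F + 6 F^{2}$)
$w{\left(-53 \right)} \left(4 + z{\left(0 \right)}\right)^{2} = \left(-53\right)^{\frac{3}{2}} \left(4 - \left(3 - 6 \cdot 0^{2}\right)\right)^{2} = - 53 i \sqrt{53} \left(4 + \left(-3 + 0 + 6 \cdot 0\right)\right)^{2} = - 53 i \sqrt{53} \left(4 + \left(-3 + 0 + 0\right)\right)^{2} = - 53 i \sqrt{53} \left(4 - 3\right)^{2} = - 53 i \sqrt{53} \cdot 1^{2} = - 53 i \sqrt{53} \cdot 1 = - 53 i \sqrt{53}$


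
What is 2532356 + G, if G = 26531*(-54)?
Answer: 1099682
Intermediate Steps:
G = -1432674
2532356 + G = 2532356 - 1432674 = 1099682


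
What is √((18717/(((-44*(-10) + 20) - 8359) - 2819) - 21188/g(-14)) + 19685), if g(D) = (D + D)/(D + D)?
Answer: I*√172858521378/10718 ≈ 38.791*I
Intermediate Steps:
g(D) = 1 (g(D) = (2*D)/((2*D)) = (2*D)*(1/(2*D)) = 1)
√((18717/(((-44*(-10) + 20) - 8359) - 2819) - 21188/g(-14)) + 19685) = √((18717/(((-44*(-10) + 20) - 8359) - 2819) - 21188/1) + 19685) = √((18717/(((440 + 20) - 8359) - 2819) - 21188*1) + 19685) = √((18717/((460 - 8359) - 2819) - 21188) + 19685) = √((18717/(-7899 - 2819) - 21188) + 19685) = √((18717/(-10718) - 21188) + 19685) = √((18717*(-1/10718) - 21188) + 19685) = √((-18717/10718 - 21188) + 19685) = √(-227111701/10718 + 19685) = √(-16127871/10718) = I*√172858521378/10718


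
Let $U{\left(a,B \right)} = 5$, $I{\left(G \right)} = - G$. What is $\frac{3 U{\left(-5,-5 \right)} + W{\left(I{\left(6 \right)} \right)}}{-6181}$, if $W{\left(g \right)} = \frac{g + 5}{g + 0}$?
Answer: $- \frac{13}{5298} \approx -0.0024538$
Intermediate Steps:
$W{\left(g \right)} = \frac{5 + g}{g}$
$\frac{3 U{\left(-5,-5 \right)} + W{\left(I{\left(6 \right)} \right)}}{-6181} = \frac{3 \cdot 5 + \frac{5 - 6}{\left(-1\right) 6}}{-6181} = \left(15 + \frac{5 - 6}{-6}\right) \left(- \frac{1}{6181}\right) = \left(15 - - \frac{1}{6}\right) \left(- \frac{1}{6181}\right) = \left(15 + \frac{1}{6}\right) \left(- \frac{1}{6181}\right) = \frac{91}{6} \left(- \frac{1}{6181}\right) = - \frac{13}{5298}$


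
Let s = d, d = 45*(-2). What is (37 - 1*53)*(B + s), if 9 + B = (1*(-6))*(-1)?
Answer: 1488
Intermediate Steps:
d = -90
s = -90
B = -3 (B = -9 + (1*(-6))*(-1) = -9 - 6*(-1) = -9 + 6 = -3)
(37 - 1*53)*(B + s) = (37 - 1*53)*(-3 - 90) = (37 - 53)*(-93) = -16*(-93) = 1488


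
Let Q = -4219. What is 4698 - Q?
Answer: 8917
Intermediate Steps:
4698 - Q = 4698 - 1*(-4219) = 4698 + 4219 = 8917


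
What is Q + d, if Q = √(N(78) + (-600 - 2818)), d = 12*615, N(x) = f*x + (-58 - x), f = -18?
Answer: 7380 + I*√4958 ≈ 7380.0 + 70.413*I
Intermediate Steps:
N(x) = -58 - 19*x (N(x) = -18*x + (-58 - x) = -58 - 19*x)
d = 7380
Q = I*√4958 (Q = √((-58 - 19*78) + (-600 - 2818)) = √((-58 - 1482) - 3418) = √(-1540 - 3418) = √(-4958) = I*√4958 ≈ 70.413*I)
Q + d = I*√4958 + 7380 = 7380 + I*√4958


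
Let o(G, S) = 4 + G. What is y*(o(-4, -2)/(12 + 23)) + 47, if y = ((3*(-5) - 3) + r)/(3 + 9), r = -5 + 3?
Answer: 47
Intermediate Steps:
r = -2
y = -5/3 (y = ((3*(-5) - 3) - 2)/(3 + 9) = ((-15 - 3) - 2)/12 = (-18 - 2)*(1/12) = -20*1/12 = -5/3 ≈ -1.6667)
y*(o(-4, -2)/(12 + 23)) + 47 = -5*(4 - 4)/(3*(12 + 23)) + 47 = -0/35 + 47 = -5/3*0 + 47 = 0 + 47 = 47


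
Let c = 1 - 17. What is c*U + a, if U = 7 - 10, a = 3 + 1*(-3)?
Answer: 48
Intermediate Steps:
a = 0 (a = 3 - 3 = 0)
U = -3
c = -16
c*U + a = -16*(-3) + 0 = 48 + 0 = 48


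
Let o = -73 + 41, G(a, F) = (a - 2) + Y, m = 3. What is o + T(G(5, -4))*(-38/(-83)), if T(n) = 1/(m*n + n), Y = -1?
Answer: -10605/332 ≈ -31.943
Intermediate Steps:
G(a, F) = -3 + a (G(a, F) = (a - 2) - 1 = (-2 + a) - 1 = -3 + a)
T(n) = 1/(4*n) (T(n) = 1/(3*n + n) = 1/(4*n))
o = -32
o + T(G(5, -4))*(-38/(-83)) = -32 + (1/(4*(-3 + 5)))*(-38/(-83)) = -32 + ((¼)/2)*(-38*(-1/83)) = -32 + ((¼)*(½))*(38/83) = -32 + (⅛)*(38/83) = -32 + 19/332 = -10605/332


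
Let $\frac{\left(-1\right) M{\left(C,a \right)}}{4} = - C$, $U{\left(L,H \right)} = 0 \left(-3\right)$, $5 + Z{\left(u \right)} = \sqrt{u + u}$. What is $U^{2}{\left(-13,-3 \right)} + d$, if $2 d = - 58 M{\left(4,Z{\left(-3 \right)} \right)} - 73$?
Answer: $- \frac{1001}{2} \approx -500.5$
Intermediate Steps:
$Z{\left(u \right)} = -5 + \sqrt{2} \sqrt{u}$ ($Z{\left(u \right)} = -5 + \sqrt{u + u} = -5 + \sqrt{2 u} = -5 + \sqrt{2} \sqrt{u}$)
$U{\left(L,H \right)} = 0$
$M{\left(C,a \right)} = 4 C$ ($M{\left(C,a \right)} = - 4 \left(- C\right) = 4 C$)
$d = - \frac{1001}{2}$ ($d = \frac{- 58 \cdot 4 \cdot 4 - 73}{2} = \frac{\left(-58\right) 16 - 73}{2} = \frac{-928 - 73}{2} = \frac{1}{2} \left(-1001\right) = - \frac{1001}{2} \approx -500.5$)
$U^{2}{\left(-13,-3 \right)} + d = 0^{2} - \frac{1001}{2} = 0 - \frac{1001}{2} = - \frac{1001}{2}$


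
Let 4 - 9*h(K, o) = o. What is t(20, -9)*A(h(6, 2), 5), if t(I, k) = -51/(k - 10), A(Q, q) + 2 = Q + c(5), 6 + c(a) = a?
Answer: -425/57 ≈ -7.4561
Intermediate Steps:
h(K, o) = 4/9 - o/9
c(a) = -6 + a
A(Q, q) = -3 + Q (A(Q, q) = -2 + (Q + (-6 + 5)) = -2 + (Q - 1) = -2 + (-1 + Q) = -3 + Q)
t(I, k) = -51/(-10 + k)
t(20, -9)*A(h(6, 2), 5) = (-51/(-10 - 9))*(-3 + (4/9 - ⅑*2)) = (-51/(-19))*(-3 + (4/9 - 2/9)) = (-51*(-1/19))*(-3 + 2/9) = (51/19)*(-25/9) = -425/57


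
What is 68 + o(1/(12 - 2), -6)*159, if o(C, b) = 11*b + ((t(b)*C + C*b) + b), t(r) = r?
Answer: -57854/5 ≈ -11571.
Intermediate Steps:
o(C, b) = 12*b + 2*C*b (o(C, b) = 11*b + ((b*C + C*b) + b) = 11*b + ((C*b + C*b) + b) = 11*b + (2*C*b + b) = 11*b + (b + 2*C*b) = 12*b + 2*C*b)
68 + o(1/(12 - 2), -6)*159 = 68 + (2*(-6)*(6 + 1/(12 - 2)))*159 = 68 + (2*(-6)*(6 + 1/10))*159 = 68 + (2*(-6)*(6 + ⅒))*159 = 68 + (2*(-6)*(61/10))*159 = 68 - 366/5*159 = 68 - 58194/5 = -57854/5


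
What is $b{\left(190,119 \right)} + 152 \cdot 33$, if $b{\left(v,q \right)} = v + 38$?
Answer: $5244$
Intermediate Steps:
$b{\left(v,q \right)} = 38 + v$
$b{\left(190,119 \right)} + 152 \cdot 33 = \left(38 + 190\right) + 152 \cdot 33 = 228 + 5016 = 5244$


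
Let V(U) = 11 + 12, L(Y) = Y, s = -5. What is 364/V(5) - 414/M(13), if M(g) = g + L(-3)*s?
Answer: 335/322 ≈ 1.0404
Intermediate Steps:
V(U) = 23
M(g) = 15 + g (M(g) = g - 3*(-5) = g + 15 = 15 + g)
364/V(5) - 414/M(13) = 364/23 - 414/(15 + 13) = 364*(1/23) - 414/28 = 364/23 - 414*1/28 = 364/23 - 207/14 = 335/322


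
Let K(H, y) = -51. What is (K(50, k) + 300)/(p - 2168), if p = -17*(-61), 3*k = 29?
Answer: -83/377 ≈ -0.22016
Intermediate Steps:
k = 29/3 (k = (1/3)*29 = 29/3 ≈ 9.6667)
p = 1037
(K(50, k) + 300)/(p - 2168) = (-51 + 300)/(1037 - 2168) = 249/(-1131) = 249*(-1/1131) = -83/377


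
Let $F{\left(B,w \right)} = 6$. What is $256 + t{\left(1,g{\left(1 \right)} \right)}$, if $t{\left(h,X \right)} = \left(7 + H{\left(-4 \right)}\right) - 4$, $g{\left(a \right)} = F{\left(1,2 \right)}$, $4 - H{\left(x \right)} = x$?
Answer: $267$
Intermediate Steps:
$H{\left(x \right)} = 4 - x$
$g{\left(a \right)} = 6$
$t{\left(h,X \right)} = 11$ ($t{\left(h,X \right)} = \left(7 + \left(4 - -4\right)\right) - 4 = \left(7 + \left(4 + 4\right)\right) - 4 = \left(7 + 8\right) - 4 = 15 - 4 = 11$)
$256 + t{\left(1,g{\left(1 \right)} \right)} = 256 + 11 = 267$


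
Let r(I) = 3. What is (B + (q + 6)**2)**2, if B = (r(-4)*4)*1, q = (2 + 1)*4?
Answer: 112896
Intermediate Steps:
q = 12 (q = 3*4 = 12)
B = 12 (B = (3*4)*1 = 12*1 = 12)
(B + (q + 6)**2)**2 = (12 + (12 + 6)**2)**2 = (12 + 18**2)**2 = (12 + 324)**2 = 336**2 = 112896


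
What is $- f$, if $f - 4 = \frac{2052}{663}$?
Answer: $- \frac{1568}{221} \approx -7.095$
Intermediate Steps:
$f = \frac{1568}{221}$ ($f = 4 + \frac{2052}{663} = 4 + 2052 \cdot \frac{1}{663} = 4 + \frac{684}{221} = \frac{1568}{221} \approx 7.095$)
$- f = \left(-1\right) \frac{1568}{221} = - \frac{1568}{221}$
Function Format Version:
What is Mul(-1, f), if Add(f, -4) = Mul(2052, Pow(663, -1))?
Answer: Rational(-1568, 221) ≈ -7.0950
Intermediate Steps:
f = Rational(1568, 221) (f = Add(4, Mul(2052, Pow(663, -1))) = Add(4, Mul(2052, Rational(1, 663))) = Add(4, Rational(684, 221)) = Rational(1568, 221) ≈ 7.0950)
Mul(-1, f) = Mul(-1, Rational(1568, 221)) = Rational(-1568, 221)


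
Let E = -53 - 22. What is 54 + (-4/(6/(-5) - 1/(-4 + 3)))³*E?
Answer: -599946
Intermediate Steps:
E = -75
54 + (-4/(6/(-5) - 1/(-4 + 3)))³*E = 54 + (-4/(6/(-5) - 1/(-4 + 3)))³*(-75) = 54 + (-4/(6*(-⅕) - 1/(-1)))³*(-75) = 54 + (-4/(-6/5 - 1*(-1)))³*(-75) = 54 + (-4/(-6/5 + 1))³*(-75) = 54 + (-4/(-⅕))³*(-75) = 54 + (-4*(-5))³*(-75) = 54 + 20³*(-75) = 54 + 8000*(-75) = 54 - 600000 = -599946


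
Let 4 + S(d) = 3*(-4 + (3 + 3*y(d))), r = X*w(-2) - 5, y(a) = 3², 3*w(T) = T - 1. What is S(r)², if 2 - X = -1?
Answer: 5476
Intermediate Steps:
X = 3 (X = 2 - 1*(-1) = 2 + 1 = 3)
w(T) = -⅓ + T/3 (w(T) = (T - 1)/3 = (-1 + T)/3 = -⅓ + T/3)
y(a) = 9
r = -8 (r = 3*(-⅓ + (⅓)*(-2)) - 5 = 3*(-⅓ - ⅔) - 5 = 3*(-1) - 5 = -3 - 5 = -8)
S(d) = 74 (S(d) = -4 + 3*(-4 + (3 + 3*9)) = -4 + 3*(-4 + (3 + 27)) = -4 + 3*(-4 + 30) = -4 + 3*26 = -4 + 78 = 74)
S(r)² = 74² = 5476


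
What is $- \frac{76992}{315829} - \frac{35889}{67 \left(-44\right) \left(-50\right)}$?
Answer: $- \frac{22683407781}{46553194600} \approx -0.48726$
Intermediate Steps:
$- \frac{76992}{315829} - \frac{35889}{67 \left(-44\right) \left(-50\right)} = \left(-76992\right) \frac{1}{315829} - \frac{35889}{\left(-2948\right) \left(-50\right)} = - \frac{76992}{315829} - \frac{35889}{147400} = - \frac{22683407781}{46553194600}$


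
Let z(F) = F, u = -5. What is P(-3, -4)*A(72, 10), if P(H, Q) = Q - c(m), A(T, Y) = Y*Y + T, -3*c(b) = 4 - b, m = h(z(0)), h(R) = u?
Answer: -172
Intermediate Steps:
h(R) = -5
m = -5
c(b) = -4/3 + b/3 (c(b) = -(4 - b)/3 = -4/3 + b/3)
A(T, Y) = T + Y² (A(T, Y) = Y² + T = T + Y²)
P(H, Q) = 3 + Q (P(H, Q) = Q - (-4/3 + (⅓)*(-5)) = Q - (-4/3 - 5/3) = Q - 1*(-3) = Q + 3 = 3 + Q)
P(-3, -4)*A(72, 10) = (3 - 4)*(72 + 10²) = -(72 + 100) = -1*172 = -172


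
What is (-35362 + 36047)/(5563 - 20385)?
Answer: -685/14822 ≈ -0.046215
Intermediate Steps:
(-35362 + 36047)/(5563 - 20385) = 685/(-14822) = 685*(-1/14822) = -685/14822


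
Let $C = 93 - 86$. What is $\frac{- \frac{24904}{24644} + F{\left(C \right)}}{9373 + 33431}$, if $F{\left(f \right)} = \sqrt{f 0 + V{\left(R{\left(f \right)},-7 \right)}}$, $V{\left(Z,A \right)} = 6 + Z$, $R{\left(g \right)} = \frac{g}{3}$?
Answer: $- \frac{3113}{131857722} + \frac{5 \sqrt{3}}{128412} \approx 4.3832 \cdot 10^{-5}$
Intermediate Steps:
$C = 7$ ($C = 93 - 86 = 7$)
$R{\left(g \right)} = \frac{g}{3}$ ($R{\left(g \right)} = g \frac{1}{3} = \frac{g}{3}$)
$F{\left(f \right)} = \sqrt{6 + \frac{f}{3}}$ ($F{\left(f \right)} = \sqrt{f 0 + \left(6 + \frac{f}{3}\right)} = \sqrt{0 + \left(6 + \frac{f}{3}\right)} = \sqrt{6 + \frac{f}{3}}$)
$\frac{- \frac{24904}{24644} + F{\left(C \right)}}{9373 + 33431} = \frac{- \frac{24904}{24644} + \frac{\sqrt{54 + 3 \cdot 7}}{3}}{9373 + 33431} = \frac{\left(-24904\right) \frac{1}{24644} + \frac{\sqrt{54 + 21}}{3}}{42804} = \left(- \frac{6226}{6161} + \frac{\sqrt{75}}{3}\right) \frac{1}{42804} = \left(- \frac{6226}{6161} + \frac{5 \sqrt{3}}{3}\right) \frac{1}{42804} = - \frac{3113}{131857722} + \frac{5 \sqrt{3}}{128412}$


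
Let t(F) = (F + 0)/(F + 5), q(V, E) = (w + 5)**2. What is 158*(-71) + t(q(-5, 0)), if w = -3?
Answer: -100958/9 ≈ -11218.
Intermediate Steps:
q(V, E) = 4 (q(V, E) = (-3 + 5)**2 = 2**2 = 4)
t(F) = F/(5 + F)
158*(-71) + t(q(-5, 0)) = 158*(-71) + 4/(5 + 4) = -11218 + 4/9 = -100958/9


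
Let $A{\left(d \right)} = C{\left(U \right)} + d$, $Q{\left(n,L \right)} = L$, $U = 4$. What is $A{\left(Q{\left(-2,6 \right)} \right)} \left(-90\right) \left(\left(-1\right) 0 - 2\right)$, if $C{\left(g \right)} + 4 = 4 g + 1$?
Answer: $3420$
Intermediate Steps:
$C{\left(g \right)} = -3 + 4 g$ ($C{\left(g \right)} = -4 + \left(4 g + 1\right) = -4 + \left(1 + 4 g\right) = -3 + 4 g$)
$A{\left(d \right)} = 13 + d$ ($A{\left(d \right)} = \left(-3 + 4 \cdot 4\right) + d = \left(-3 + 16\right) + d = 13 + d$)
$A{\left(Q{\left(-2,6 \right)} \right)} \left(-90\right) \left(\left(-1\right) 0 - 2\right) = \left(13 + 6\right) \left(-90\right) \left(\left(-1\right) 0 - 2\right) = 19 \left(-90\right) \left(0 - 2\right) = \left(-1710\right) \left(-2\right) = 3420$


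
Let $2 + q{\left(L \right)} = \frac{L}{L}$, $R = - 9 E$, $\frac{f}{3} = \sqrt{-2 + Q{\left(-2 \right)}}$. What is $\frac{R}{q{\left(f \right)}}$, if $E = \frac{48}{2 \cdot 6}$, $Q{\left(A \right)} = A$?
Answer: $36$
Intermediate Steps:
$f = 6 i$ ($f = 3 \sqrt{-2 - 2} = 3 \sqrt{-4} = 3 \cdot 2 i = 6 i \approx 6.0 i$)
$E = 4$ ($E = \frac{48}{12} = 48 \cdot \frac{1}{12} = 4$)
$R = -36$ ($R = \left(-9\right) 4 = -36$)
$q{\left(L \right)} = -1$ ($q{\left(L \right)} = -2 + \frac{L}{L} = -2 + 1 = -1$)
$\frac{R}{q{\left(f \right)}} = - \frac{36}{-1} = \left(-36\right) \left(-1\right) = 36$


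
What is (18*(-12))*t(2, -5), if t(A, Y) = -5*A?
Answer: 2160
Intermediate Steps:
(18*(-12))*t(2, -5) = (18*(-12))*(-5*2) = -216*(-10) = 2160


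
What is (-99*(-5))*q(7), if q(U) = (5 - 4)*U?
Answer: 3465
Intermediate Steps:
q(U) = U (q(U) = 1*U = U)
(-99*(-5))*q(7) = -99*(-5)*7 = 495*7 = 3465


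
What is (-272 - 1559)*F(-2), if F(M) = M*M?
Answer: -7324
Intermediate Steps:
F(M) = M²
(-272 - 1559)*F(-2) = (-272 - 1559)*(-2)² = -1831*4 = -7324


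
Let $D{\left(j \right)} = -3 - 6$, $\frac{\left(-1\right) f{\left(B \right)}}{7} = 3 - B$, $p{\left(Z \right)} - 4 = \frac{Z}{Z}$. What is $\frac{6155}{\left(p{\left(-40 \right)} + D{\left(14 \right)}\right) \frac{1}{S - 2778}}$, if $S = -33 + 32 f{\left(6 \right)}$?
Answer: $\frac{13165545}{4} \approx 3.2914 \cdot 10^{6}$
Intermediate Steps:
$p{\left(Z \right)} = 5$ ($p{\left(Z \right)} = 4 + \frac{Z}{Z} = 4 + 1 = 5$)
$f{\left(B \right)} = -21 + 7 B$ ($f{\left(B \right)} = - 7 \left(3 - B\right) = -21 + 7 B$)
$D{\left(j \right)} = -9$ ($D{\left(j \right)} = -3 - 6 = -9$)
$S = 639$ ($S = -33 + 32 \left(-21 + 7 \cdot 6\right) = -33 + 32 \left(-21 + 42\right) = -33 + 32 \cdot 21 = -33 + 672 = 639$)
$\frac{6155}{\left(p{\left(-40 \right)} + D{\left(14 \right)}\right) \frac{1}{S - 2778}} = \frac{6155}{\left(5 - 9\right) \frac{1}{639 - 2778}} = \frac{6155}{\left(-4\right) \frac{1}{-2139}} = \frac{6155}{\left(-4\right) \left(- \frac{1}{2139}\right)} = \frac{6155}{\frac{4}{2139}} = 6155 \cdot \frac{2139}{4} = \frac{13165545}{4}$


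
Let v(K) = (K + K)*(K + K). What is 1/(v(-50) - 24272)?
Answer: -1/14272 ≈ -7.0067e-5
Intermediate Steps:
v(K) = 4*K² (v(K) = (2*K)*(2*K) = 4*K²)
1/(v(-50) - 24272) = 1/(4*(-50)² - 24272) = 1/(4*2500 - 24272) = 1/(10000 - 24272) = 1/(-14272) = -1/14272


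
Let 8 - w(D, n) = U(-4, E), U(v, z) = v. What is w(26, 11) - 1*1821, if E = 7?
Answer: -1809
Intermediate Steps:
w(D, n) = 12 (w(D, n) = 8 - 1*(-4) = 8 + 4 = 12)
w(26, 11) - 1*1821 = 12 - 1*1821 = 12 - 1821 = -1809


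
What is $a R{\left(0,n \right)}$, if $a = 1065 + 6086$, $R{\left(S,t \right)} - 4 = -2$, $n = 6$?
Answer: $14302$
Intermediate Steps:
$R{\left(S,t \right)} = 2$ ($R{\left(S,t \right)} = 4 - 2 = 2$)
$a = 7151$
$a R{\left(0,n \right)} = 7151 \cdot 2 = 14302$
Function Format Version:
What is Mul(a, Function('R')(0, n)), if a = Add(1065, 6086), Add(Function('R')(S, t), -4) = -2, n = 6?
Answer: 14302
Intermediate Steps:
Function('R')(S, t) = 2 (Function('R')(S, t) = Add(4, -2) = 2)
a = 7151
Mul(a, Function('R')(0, n)) = Mul(7151, 2) = 14302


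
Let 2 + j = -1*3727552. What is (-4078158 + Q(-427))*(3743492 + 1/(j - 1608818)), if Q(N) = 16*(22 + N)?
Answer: -40798724305888202337/2668186 ≈ -1.5291e+13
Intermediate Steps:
j = -3727554 (j = -2 - 1*3727552 = -2 - 3727552 = -3727554)
Q(N) = 352 + 16*N
(-4078158 + Q(-427))*(3743492 + 1/(j - 1608818)) = (-4078158 + (352 + 16*(-427)))*(3743492 + 1/(-3727554 - 1608818)) = (-4078158 + (352 - 6832))*(3743492 + 1/(-5336372)) = (-4078158 - 6480)*(3743492 - 1/5336372) = -4084638*19976665891023/5336372 = -40798724305888202337/2668186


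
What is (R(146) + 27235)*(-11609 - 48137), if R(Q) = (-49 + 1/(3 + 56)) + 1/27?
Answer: -2587442964464/1593 ≈ -1.6243e+9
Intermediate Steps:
R(Q) = -77971/1593 (R(Q) = (-49 + 1/59) + 1/27 = -2890/59 + 1/27 = -77971/1593)
(R(146) + 27235)*(-11609 - 48137) = (-77971/1593 + 27235)*(-11609 - 48137) = (43307384/1593)*(-59746) = -2587442964464/1593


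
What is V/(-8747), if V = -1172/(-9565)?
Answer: -1172/83665055 ≈ -1.4008e-5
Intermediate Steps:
V = 1172/9565 (V = -1172*(-1/9565) = 1172/9565 ≈ 0.12253)
V/(-8747) = (1172/9565)/(-8747) = (1172/9565)*(-1/8747) = -1172/83665055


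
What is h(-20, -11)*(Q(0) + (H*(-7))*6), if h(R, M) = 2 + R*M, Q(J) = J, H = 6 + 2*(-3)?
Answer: 0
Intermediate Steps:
H = 0 (H = 6 - 6 = 0)
h(R, M) = 2 + M*R
h(-20, -11)*(Q(0) + (H*(-7))*6) = (2 - 11*(-20))*(0 + (0*(-7))*6) = (2 + 220)*(0 + 0*6) = 222*(0 + 0) = 222*0 = 0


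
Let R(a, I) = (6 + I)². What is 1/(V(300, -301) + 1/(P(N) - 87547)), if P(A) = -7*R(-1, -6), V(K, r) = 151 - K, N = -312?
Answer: -87547/13044504 ≈ -0.0067114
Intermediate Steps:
P(A) = 0 (P(A) = -7*(6 - 6)² = -7*0² = -7*0 = 0)
1/(V(300, -301) + 1/(P(N) - 87547)) = 1/((151 - 1*300) + 1/(0 - 87547)) = 1/((151 - 300) + 1/(-87547)) = 1/(-149 - 1/87547) = 1/(-13044504/87547) = -87547/13044504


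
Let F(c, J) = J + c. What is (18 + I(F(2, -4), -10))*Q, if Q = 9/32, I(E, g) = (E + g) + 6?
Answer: 27/8 ≈ 3.3750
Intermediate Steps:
I(E, g) = 6 + E + g
Q = 9/32 (Q = 9*(1/32) = 9/32 ≈ 0.28125)
(18 + I(F(2, -4), -10))*Q = (18 + (6 + (-4 + 2) - 10))*(9/32) = (18 + (6 - 2 - 10))*(9/32) = (18 - 6)*(9/32) = 12*(9/32) = 27/8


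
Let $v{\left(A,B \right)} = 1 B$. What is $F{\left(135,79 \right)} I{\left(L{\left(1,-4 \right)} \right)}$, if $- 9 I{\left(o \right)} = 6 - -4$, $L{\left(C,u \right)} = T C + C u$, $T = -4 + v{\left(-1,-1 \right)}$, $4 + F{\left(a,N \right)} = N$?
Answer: $- \frac{250}{3} \approx -83.333$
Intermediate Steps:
$v{\left(A,B \right)} = B$
$F{\left(a,N \right)} = -4 + N$
$T = -5$ ($T = -4 - 1 = -5$)
$L{\left(C,u \right)} = - 5 C + C u$
$I{\left(o \right)} = - \frac{10}{9}$ ($I{\left(o \right)} = - \frac{6 - -4}{9} = - \frac{6 + 4}{9} = \left(- \frac{1}{9}\right) 10 = - \frac{10}{9}$)
$F{\left(135,79 \right)} I{\left(L{\left(1,-4 \right)} \right)} = \left(-4 + 79\right) \left(- \frac{10}{9}\right) = 75 \left(- \frac{10}{9}\right) = - \frac{250}{3}$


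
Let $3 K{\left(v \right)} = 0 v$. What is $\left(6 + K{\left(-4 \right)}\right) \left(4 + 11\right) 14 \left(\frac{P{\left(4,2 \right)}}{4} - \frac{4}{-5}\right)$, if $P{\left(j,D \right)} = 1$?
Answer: $1323$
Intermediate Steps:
$K{\left(v \right)} = 0$ ($K{\left(v \right)} = \frac{0 v}{3} = \frac{1}{3} \cdot 0 = 0$)
$\left(6 + K{\left(-4 \right)}\right) \left(4 + 11\right) 14 \left(\frac{P{\left(4,2 \right)}}{4} - \frac{4}{-5}\right) = \left(6 + 0\right) \left(4 + 11\right) 14 \left(1 \cdot \frac{1}{4} - \frac{4}{-5}\right) = 6 \cdot 15 \cdot 14 \left(1 \cdot \frac{1}{4} - - \frac{4}{5}\right) = 90 \cdot 14 \left(\frac{1}{4} + \frac{4}{5}\right) = 1260 \cdot \frac{21}{20} = 1323$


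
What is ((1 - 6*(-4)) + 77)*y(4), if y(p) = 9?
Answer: 918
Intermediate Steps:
((1 - 6*(-4)) + 77)*y(4) = ((1 - 6*(-4)) + 77)*9 = ((1 + 24) + 77)*9 = (25 + 77)*9 = 102*9 = 918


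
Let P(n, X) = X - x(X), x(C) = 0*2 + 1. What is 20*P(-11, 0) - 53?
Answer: -73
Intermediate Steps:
x(C) = 1 (x(C) = 0 + 1 = 1)
P(n, X) = -1 + X (P(n, X) = X - 1*1 = X - 1 = -1 + X)
20*P(-11, 0) - 53 = 20*(-1 + 0) - 53 = 20*(-1) - 53 = -20 - 53 = -73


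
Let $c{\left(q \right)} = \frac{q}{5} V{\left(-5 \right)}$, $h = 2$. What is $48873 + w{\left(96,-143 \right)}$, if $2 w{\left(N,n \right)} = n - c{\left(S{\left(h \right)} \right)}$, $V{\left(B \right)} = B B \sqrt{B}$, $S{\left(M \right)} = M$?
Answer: $\frac{97603}{2} - 5 i \sqrt{5} \approx 48802.0 - 11.18 i$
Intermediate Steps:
$V{\left(B \right)} = B^{\frac{5}{2}}$ ($V{\left(B \right)} = B^{2} \sqrt{B} = B^{\frac{5}{2}}$)
$c{\left(q \right)} = 5 i q \sqrt{5}$ ($c{\left(q \right)} = \frac{q}{5} \left(-5\right)^{\frac{5}{2}} = \frac{q}{5} \cdot 25 i \sqrt{5} = 5 i q \sqrt{5}$)
$w{\left(N,n \right)} = \frac{n}{2} - 5 i \sqrt{5}$ ($w{\left(N,n \right)} = \frac{n - 5 i 2 \sqrt{5}}{2} = \frac{n - 10 i \sqrt{5}}{2} = \frac{n}{2} - 5 i \sqrt{5}$)
$48873 + w{\left(96,-143 \right)} = 48873 + \left(\frac{1}{2} \left(-143\right) - 5 i \sqrt{5}\right) = 48873 - \left(\frac{143}{2} + 5 i \sqrt{5}\right) = \frac{97603}{2} - 5 i \sqrt{5}$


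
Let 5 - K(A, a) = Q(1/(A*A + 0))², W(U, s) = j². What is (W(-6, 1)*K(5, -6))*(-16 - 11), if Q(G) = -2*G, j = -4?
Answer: -1348272/625 ≈ -2157.2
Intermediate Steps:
W(U, s) = 16 (W(U, s) = (-4)² = 16)
K(A, a) = 5 - 4/A⁴ (K(A, a) = 5 - (-2/(A*A + 0))² = 5 - (-2/(A² + 0))² = 5 - (-2/A²)² = 5 - 4/A⁴)
(W(-6, 1)*K(5, -6))*(-16 - 11) = (16*(5 - 4/5⁴))*(-16 - 11) = (16*(5 - 4*1/625))*(-27) = (16*(5 - 4/625))*(-27) = (16*(3121/625))*(-27) = (49936/625)*(-27) = -1348272/625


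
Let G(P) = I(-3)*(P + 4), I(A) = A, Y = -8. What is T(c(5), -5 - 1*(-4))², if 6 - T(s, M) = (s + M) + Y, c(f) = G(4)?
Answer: 1521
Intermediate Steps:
G(P) = -12 - 3*P (G(P) = -3*(P + 4) = -3*(4 + P) = -12 - 3*P)
c(f) = -24 (c(f) = -12 - 3*4 = -12 - 12 = -24)
T(s, M) = 14 - M - s (T(s, M) = 6 - ((s + M) - 8) = 6 - ((M + s) - 8) = 6 - (-8 + M + s) = 6 + (8 - M - s) = 14 - M - s)
T(c(5), -5 - 1*(-4))² = (14 - (-5 - 1*(-4)) - 1*(-24))² = (14 - (-5 + 4) + 24)² = (14 - 1*(-1) + 24)² = (14 + 1 + 24)² = 39² = 1521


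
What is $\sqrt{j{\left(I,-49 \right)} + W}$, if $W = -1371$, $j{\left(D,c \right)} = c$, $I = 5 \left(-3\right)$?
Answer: $2 i \sqrt{355} \approx 37.683 i$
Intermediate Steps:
$I = -15$
$\sqrt{j{\left(I,-49 \right)} + W} = \sqrt{-49 - 1371} = \sqrt{-1420} = 2 i \sqrt{355}$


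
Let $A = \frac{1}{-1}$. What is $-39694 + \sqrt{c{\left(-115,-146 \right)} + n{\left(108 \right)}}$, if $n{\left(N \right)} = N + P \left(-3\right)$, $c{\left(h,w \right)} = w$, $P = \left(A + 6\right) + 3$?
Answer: $-39694 + i \sqrt{62} \approx -39694.0 + 7.874 i$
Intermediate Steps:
$A = -1$
$P = 8$ ($P = \left(-1 + 6\right) + 3 = 5 + 3 = 8$)
$n{\left(N \right)} = -24 + N$ ($n{\left(N \right)} = N + 8 \left(-3\right) = N - 24 = -24 + N$)
$-39694 + \sqrt{c{\left(-115,-146 \right)} + n{\left(108 \right)}} = -39694 + \sqrt{-146 + \left(-24 + 108\right)} = -39694 + \sqrt{-146 + 84} = -39694 + \sqrt{-62} = -39694 + i \sqrt{62}$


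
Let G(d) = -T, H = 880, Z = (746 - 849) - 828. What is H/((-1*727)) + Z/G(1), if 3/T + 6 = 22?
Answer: 10826752/2181 ≈ 4964.1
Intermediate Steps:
Z = -931 (Z = -103 - 828 = -931)
T = 3/16 (T = 3/(-6 + 22) = 3/16 ≈ 0.18750)
G(d) = -3/16 (G(d) = -1*3/16 = -3/16)
H/((-1*727)) + Z/G(1) = 880/((-1*727)) - 931/(-3/16) = 880/(-727) - 931*(-16/3) = 880*(-1/727) + 14896/3 = -880/727 + 14896/3 = 10826752/2181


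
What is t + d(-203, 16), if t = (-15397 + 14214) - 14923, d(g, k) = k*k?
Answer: -15850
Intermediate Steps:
d(g, k) = k**2
t = -16106 (t = -1183 - 14923 = -16106)
t + d(-203, 16) = -16106 + 16**2 = -16106 + 256 = -15850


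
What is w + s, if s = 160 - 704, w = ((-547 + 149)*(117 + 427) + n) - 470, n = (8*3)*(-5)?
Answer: -217646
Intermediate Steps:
n = -120 (n = 24*(-5) = -120)
w = -217102 (w = ((-547 + 149)*(117 + 427) - 120) - 470 = (-398*544 - 120) - 470 = (-216512 - 120) - 470 = -216632 - 470 = -217102)
s = -544
w + s = -217102 - 544 = -217646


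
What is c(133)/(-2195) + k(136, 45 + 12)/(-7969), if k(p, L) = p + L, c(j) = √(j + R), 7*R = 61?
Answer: -193/7969 - 4*√434/15365 ≈ -0.029642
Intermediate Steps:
R = 61/7 (R = (⅐)*61 = 61/7 ≈ 8.7143)
c(j) = √(61/7 + j) (c(j) = √(j + 61/7) = √(61/7 + j))
k(p, L) = L + p
c(133)/(-2195) + k(136, 45 + 12)/(-7969) = (√(427 + 49*133)/7)/(-2195) + ((45 + 12) + 136)/(-7969) = (√(427 + 6517)/7)*(-1/2195) + (57 + 136)*(-1/7969) = (√6944/7)*(-1/2195) + 193*(-1/7969) = ((4*√434)/7)*(-1/2195) - 193/7969 = (4*√434/7)*(-1/2195) - 193/7969 = -4*√434/15365 - 193/7969 = -193/7969 - 4*√434/15365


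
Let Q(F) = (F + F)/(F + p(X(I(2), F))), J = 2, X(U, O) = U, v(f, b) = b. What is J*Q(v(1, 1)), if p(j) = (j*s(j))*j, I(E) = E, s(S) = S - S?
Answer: 4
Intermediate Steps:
s(S) = 0
p(j) = 0 (p(j) = (j*0)*j = 0*j = 0)
Q(F) = 2 (Q(F) = (F + F)/(F + 0) = (2*F)/F = 2)
J*Q(v(1, 1)) = 2*2 = 4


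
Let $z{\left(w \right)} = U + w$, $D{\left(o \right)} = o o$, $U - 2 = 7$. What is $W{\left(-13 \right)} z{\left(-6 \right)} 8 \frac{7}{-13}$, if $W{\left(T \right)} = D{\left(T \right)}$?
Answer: $-2184$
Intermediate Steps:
$U = 9$ ($U = 2 + 7 = 9$)
$D{\left(o \right)} = o^{2}$
$W{\left(T \right)} = T^{2}$
$z{\left(w \right)} = 9 + w$
$W{\left(-13 \right)} z{\left(-6 \right)} 8 \frac{7}{-13} = \left(-13\right)^{2} \left(9 - 6\right) 8 \frac{7}{-13} = 169 \cdot 3 \cdot 8 \cdot 7 \left(- \frac{1}{13}\right) = 507 \cdot 8 \left(- \frac{7}{13}\right) = 507 \left(- \frac{56}{13}\right) = -2184$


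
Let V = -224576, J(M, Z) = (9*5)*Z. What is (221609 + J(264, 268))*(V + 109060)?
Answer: -26992508204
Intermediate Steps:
J(M, Z) = 45*Z
(221609 + J(264, 268))*(V + 109060) = (221609 + 45*268)*(-224576 + 109060) = (221609 + 12060)*(-115516) = 233669*(-115516) = -26992508204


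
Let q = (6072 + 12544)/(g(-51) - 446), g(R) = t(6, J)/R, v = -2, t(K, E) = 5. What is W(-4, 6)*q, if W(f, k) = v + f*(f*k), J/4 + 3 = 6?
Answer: -89245104/22751 ≈ -3922.7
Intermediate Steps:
J = 12 (J = -12 + 4*6 = -12 + 24 = 12)
g(R) = 5/R
W(f, k) = -2 + k*f**2 (W(f, k) = -2 + f*(f*k) = -2 + k*f**2)
q = -949416/22751 (q = (6072 + 12544)/(5/(-51) - 446) = 18616/(5*(-1/51) - 446) = 18616/(-5/51 - 446) = 18616/(-22751/51) = 18616*(-51/22751) = -949416/22751 ≈ -41.731)
W(-4, 6)*q = (-2 + 6*(-4)**2)*(-949416/22751) = (-2 + 6*16)*(-949416/22751) = (-2 + 96)*(-949416/22751) = 94*(-949416/22751) = -89245104/22751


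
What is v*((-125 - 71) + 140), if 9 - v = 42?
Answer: 1848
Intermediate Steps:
v = -33 (v = 9 - 1*42 = 9 - 42 = -33)
v*((-125 - 71) + 140) = -33*((-125 - 71) + 140) = -33*(-196 + 140) = -33*(-56) = 1848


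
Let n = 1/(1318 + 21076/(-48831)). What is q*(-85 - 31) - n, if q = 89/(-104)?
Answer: 41513894534/418198183 ≈ 99.268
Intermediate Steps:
q = -89/104 (q = 89*(-1/104) = -89/104 ≈ -0.85577)
n = 48831/64338182 (n = 1/(1318 + 21076*(-1/48831)) = 1/(1318 - 21076/48831) = 1/(64338182/48831) = 48831/64338182 ≈ 0.00075897)
q*(-85 - 31) - n = -89*(-85 - 31)/104 - 1*48831/64338182 = -89/104*(-116) - 48831/64338182 = 2581/26 - 48831/64338182 = 41513894534/418198183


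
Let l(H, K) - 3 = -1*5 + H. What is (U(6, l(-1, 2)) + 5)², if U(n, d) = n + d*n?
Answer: 49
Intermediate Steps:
l(H, K) = -2 + H (l(H, K) = 3 + (-1*5 + H) = 3 + (-5 + H) = -2 + H)
(U(6, l(-1, 2)) + 5)² = (6*(1 + (-2 - 1)) + 5)² = (6*(1 - 3) + 5)² = (6*(-2) + 5)² = (-12 + 5)² = (-7)² = 49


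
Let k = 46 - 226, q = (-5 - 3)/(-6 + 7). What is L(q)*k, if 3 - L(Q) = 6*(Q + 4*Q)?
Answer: -43740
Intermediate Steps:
q = -8 (q = -8/1 = -8*1 = -8)
k = -180
L(Q) = 3 - 30*Q (L(Q) = 3 - 6*(Q + 4*Q) = 3 - 6*5*Q = 3 - 30*Q)
L(q)*k = (3 - 30*(-8))*(-180) = (3 + 240)*(-180) = 243*(-180) = -43740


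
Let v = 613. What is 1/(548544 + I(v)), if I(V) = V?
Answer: 1/549157 ≈ 1.8210e-6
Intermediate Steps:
1/(548544 + I(v)) = 1/(548544 + 613) = 1/549157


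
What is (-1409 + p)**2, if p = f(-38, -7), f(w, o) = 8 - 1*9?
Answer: 1988100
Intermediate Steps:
f(w, o) = -1 (f(w, o) = 8 - 9 = -1)
p = -1
(-1409 + p)**2 = (-1409 - 1)**2 = (-1410)**2 = 1988100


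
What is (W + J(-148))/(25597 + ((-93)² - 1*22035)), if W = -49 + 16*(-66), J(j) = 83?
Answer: -1022/12211 ≈ -0.083695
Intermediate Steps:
W = -1105 (W = -49 - 1056 = -1105)
(W + J(-148))/(25597 + ((-93)² - 1*22035)) = (-1105 + 83)/(25597 + ((-93)² - 1*22035)) = -1022/(25597 + (8649 - 22035)) = -1022/(25597 - 13386) = -1022/12211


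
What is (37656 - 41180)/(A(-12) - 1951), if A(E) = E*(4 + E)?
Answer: 3524/1855 ≈ 1.8997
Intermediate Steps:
(37656 - 41180)/(A(-12) - 1951) = (37656 - 41180)/(-12*(4 - 12) - 1951) = -3524/(-12*(-8) - 1951) = -3524/(96 - 1951) = -3524/(-1855) = -3524*(-1/1855) = 3524/1855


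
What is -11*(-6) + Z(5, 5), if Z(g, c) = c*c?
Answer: 91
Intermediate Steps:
Z(g, c) = c**2
-11*(-6) + Z(5, 5) = -11*(-6) + 5**2 = 66 + 25 = 91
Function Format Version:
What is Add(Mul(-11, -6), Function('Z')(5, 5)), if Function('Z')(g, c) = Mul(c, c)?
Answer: 91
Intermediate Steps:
Function('Z')(g, c) = Pow(c, 2)
Add(Mul(-11, -6), Function('Z')(5, 5)) = Add(Mul(-11, -6), Pow(5, 2)) = Add(66, 25) = 91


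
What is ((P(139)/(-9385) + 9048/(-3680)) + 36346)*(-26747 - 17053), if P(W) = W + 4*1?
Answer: -68721602736630/43171 ≈ -1.5918e+9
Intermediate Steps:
P(W) = 4 + W (P(W) = W + 4 = 4 + W)
((P(139)/(-9385) + 9048/(-3680)) + 36346)*(-26747 - 17053) = (((4 + 139)/(-9385) + 9048/(-3680)) + 36346)*(-26747 - 17053) = ((143*(-1/9385) + 9048*(-1/3680)) + 36346)*(-43800) = ((-143/9385 - 1131/460) + 36346)*(-43800) = (-2136043/863420 + 36346)*(-43800) = (31379727277/863420)*(-43800) = -68721602736630/43171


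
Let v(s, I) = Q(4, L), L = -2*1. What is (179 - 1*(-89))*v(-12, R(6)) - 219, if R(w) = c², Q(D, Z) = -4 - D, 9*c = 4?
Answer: -2363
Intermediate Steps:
c = 4/9 (c = (⅑)*4 = 4/9 ≈ 0.44444)
L = -2
R(w) = 16/81 (R(w) = (4/9)² = 16/81)
v(s, I) = -8 (v(s, I) = -4 - 1*4 = -4 - 4 = -8)
(179 - 1*(-89))*v(-12, R(6)) - 219 = (179 - 1*(-89))*(-8) - 219 = (179 + 89)*(-8) - 219 = 268*(-8) - 219 = -2144 - 219 = -2363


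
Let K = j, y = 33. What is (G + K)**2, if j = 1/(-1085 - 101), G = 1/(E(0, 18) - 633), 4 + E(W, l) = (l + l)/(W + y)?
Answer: 401641681/68824777444900 ≈ 5.8357e-6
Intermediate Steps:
E(W, l) = -4 + 2*l/(33 + W) (E(W, l) = -4 + (l + l)/(W + 33) = -4 + (2*l)/(33 + W) = -4 + 2*l/(33 + W))
G = -11/6995 (G = 1/(2*(-66 + 18 - 2*0)/(33 + 0) - 633) = 1/(2*(-66 + 18 + 0)/33 - 633) = 1/(2*(1/33)*(-48) - 633) = 1/(-32/11 - 633) = 1/(-6995/11) = -11/6995 ≈ -0.0015726)
j = -1/1186 (j = 1/(-1186) = -1/1186 ≈ -0.00084317)
K = -1/1186 ≈ -0.00084317
(G + K)**2 = (-11/6995 - 1/1186)**2 = (-20041/8296070)**2 = 401641681/68824777444900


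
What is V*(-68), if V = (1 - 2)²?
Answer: -68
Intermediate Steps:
V = 1 (V = (-1)² = 1)
V*(-68) = 1*(-68) = -68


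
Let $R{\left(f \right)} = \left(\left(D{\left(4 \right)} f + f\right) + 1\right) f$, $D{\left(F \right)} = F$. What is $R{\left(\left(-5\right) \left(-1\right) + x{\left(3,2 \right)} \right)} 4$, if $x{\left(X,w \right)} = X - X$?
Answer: $520$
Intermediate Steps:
$x{\left(X,w \right)} = 0$
$R{\left(f \right)} = f \left(1 + 5 f\right)$ ($R{\left(f \right)} = \left(\left(4 f + f\right) + 1\right) f = \left(5 f + 1\right) f = \left(1 + 5 f\right) f = f \left(1 + 5 f\right)$)
$R{\left(\left(-5\right) \left(-1\right) + x{\left(3,2 \right)} \right)} 4 = \left(\left(-5\right) \left(-1\right) + 0\right) \left(1 + 5 \left(\left(-5\right) \left(-1\right) + 0\right)\right) 4 = \left(5 + 0\right) \left(1 + 5 \left(5 + 0\right)\right) 4 = 5 \left(1 + 5 \cdot 5\right) 4 = 5 \left(1 + 25\right) 4 = 5 \cdot 26 \cdot 4 = 130 \cdot 4 = 520$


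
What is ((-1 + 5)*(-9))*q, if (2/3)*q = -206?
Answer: 11124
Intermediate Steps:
q = -309 (q = (3/2)*(-206) = -309)
((-1 + 5)*(-9))*q = ((-1 + 5)*(-9))*(-309) = (4*(-9))*(-309) = -36*(-309) = 11124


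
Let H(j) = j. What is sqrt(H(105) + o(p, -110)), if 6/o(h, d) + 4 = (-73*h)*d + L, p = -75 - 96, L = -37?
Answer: sqrt(197987844261279)/1373171 ≈ 10.247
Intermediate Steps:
p = -171
o(h, d) = 6/(-41 - 73*d*h) (o(h, d) = 6/(-4 + ((-73*h)*d - 37)) = 6/(-4 + (-73*d*h - 37)) = 6/(-4 + (-37 - 73*d*h)) = 6/(-41 - 73*d*h))
sqrt(H(105) + o(p, -110)) = sqrt(105 - 6/(41 + 73*(-110)*(-171))) = sqrt(105 - 6/(41 + 1373130)) = sqrt(105 - 6/1373171) = sqrt(144182949/1373171) = sqrt(197987844261279)/1373171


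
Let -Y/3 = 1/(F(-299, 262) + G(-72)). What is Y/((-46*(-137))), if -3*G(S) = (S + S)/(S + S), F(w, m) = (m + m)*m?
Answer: -9/2595560626 ≈ -3.4675e-9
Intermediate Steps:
F(w, m) = 2*m² (F(w, m) = (2*m)*m = 2*m²)
G(S) = -⅓ (G(S) = -(S + S)/(3*(S + S)) = -2*S/(3*(2*S)) = -2*S*1/(2*S)/3 = -⅓*1 = -⅓)
Y = -9/411863 (Y = -3/(2*262² - ⅓) = -3/(2*68644 - ⅓) = -3/(137288 - ⅓) = -3/411863/3 = -3*3/411863 = -9/411863 ≈ -2.1852e-5)
Y/((-46*(-137))) = -9/(411863*((-46*(-137)))) = -9/411863/6302 = -9/411863*1/6302 = -9/2595560626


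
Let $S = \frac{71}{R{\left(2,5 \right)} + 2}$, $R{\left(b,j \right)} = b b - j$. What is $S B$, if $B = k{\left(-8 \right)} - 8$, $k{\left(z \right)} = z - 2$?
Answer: $-1278$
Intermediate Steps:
$R{\left(b,j \right)} = b^{2} - j$
$k{\left(z \right)} = -2 + z$
$B = -18$ ($B = \left(-2 - 8\right) - 8 = -10 - 8 = -18$)
$S = 71$ ($S = \frac{71}{\left(2^{2} - 5\right) + 2} = \frac{71}{\left(4 - 5\right) + 2} = \frac{71}{-1 + 2} = \frac{71}{1} = 71 \cdot 1 = 71$)
$S B = 71 \left(-18\right) = -1278$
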